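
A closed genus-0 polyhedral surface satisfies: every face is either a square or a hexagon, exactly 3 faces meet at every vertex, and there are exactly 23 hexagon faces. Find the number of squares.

Let x be the number of squares; then F = 23 + x.
Edge–face incidences: 2E = 6·23 + 4·x = 138 + 4x.
Every vertex has degree 3, so 3V = 2E.
Euler: V − E + F = 2 ⇒ (2E)/3 − E + (23 + x) = 2.
Multiply by 6: 2·(2E) − 3·(2E) + 6·(23 + x) = 12, i.e. 138 + 6x − (138 + 4x) = 12.
Collecting terms: 2x = 12, so x = 6.
Then 2E = 138 + 4·6 = 162, so E = 81, V = 2E/3 = 54, F = 23 + 6 = 29.

6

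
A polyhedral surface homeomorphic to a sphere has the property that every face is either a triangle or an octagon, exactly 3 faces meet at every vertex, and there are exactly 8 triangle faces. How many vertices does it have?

Let x be the number of octagons; then F = 8 + x.
Edge–face incidences: 2E = 3·8 + 8·x = 24 + 8x.
Every vertex has degree 3, so 3V = 2E.
Euler: V − E + F = 2 ⇒ (2E)/3 − E + (8 + x) = 2.
Multiply by 6: 2·(2E) − 3·(2E) + 6·(8 + x) = 12, i.e. 48 + 6x − (24 + 8x) = 12.
Collecting terms: −2x + 24 = 12, so −2x = −12, so x = 6.
Then 2E = 24 + 8·6 = 72, so E = 36, V = 2E/3 = 24, F = 8 + 6 = 14.

24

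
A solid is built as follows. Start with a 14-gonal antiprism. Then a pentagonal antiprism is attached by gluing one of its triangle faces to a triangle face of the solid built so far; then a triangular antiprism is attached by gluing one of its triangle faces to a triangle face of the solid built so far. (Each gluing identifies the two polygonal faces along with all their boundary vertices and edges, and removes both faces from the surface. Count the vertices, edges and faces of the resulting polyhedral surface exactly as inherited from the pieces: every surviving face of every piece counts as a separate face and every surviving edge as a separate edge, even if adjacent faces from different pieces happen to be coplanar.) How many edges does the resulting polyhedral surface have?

82

A 14-gonal antiprism: V=28, E=56, F=30.
Attach a pentagonal antiprism (V=10, E=20, F=12) along a 3-gon: merge 3 vertices and 3 edges, delete both glued faces → V=35, E=73, F=40.
Attach a triangular antiprism (V=6, E=12, F=8) along a 3-gon: merge 3 vertices and 3 edges, delete both glued faces → V=38, E=82, F=46.
Check: V − E + F = 38 − 82 + 46 = 2.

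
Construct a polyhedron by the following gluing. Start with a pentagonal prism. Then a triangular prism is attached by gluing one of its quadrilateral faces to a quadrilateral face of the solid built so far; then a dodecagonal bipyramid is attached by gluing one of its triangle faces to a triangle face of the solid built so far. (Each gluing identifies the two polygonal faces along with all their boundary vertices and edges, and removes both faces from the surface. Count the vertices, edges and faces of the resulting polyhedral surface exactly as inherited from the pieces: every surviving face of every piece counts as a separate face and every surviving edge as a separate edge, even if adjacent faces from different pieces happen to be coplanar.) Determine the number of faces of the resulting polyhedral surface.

A pentagonal prism: V=10, E=15, F=7.
Attach a triangular prism (V=6, E=9, F=5) along a 4-gon: merge 4 vertices and 4 edges, delete both glued faces → V=12, E=20, F=10.
Attach a dodecagonal bipyramid (V=14, E=36, F=24) along a 3-gon: merge 3 vertices and 3 edges, delete both glued faces → V=23, E=53, F=32.
Check: V − E + F = 23 − 53 + 32 = 2.

32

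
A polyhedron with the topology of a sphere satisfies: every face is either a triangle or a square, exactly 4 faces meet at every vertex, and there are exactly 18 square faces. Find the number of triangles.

Let x be the number of triangles; then F = 18 + x.
Edge–face incidences: 2E = 4·18 + 3·x = 72 + 3x.
Every vertex has degree 4, so 4V = 2E.
Euler: V − E + F = 2 ⇒ (2E)/4 − E + (18 + x) = 2.
Multiply by 8: 2·(2E) − 4·(2E) + 8·(18 + x) = 16, i.e. 144 + 8x − 2·(72 + 3x) = 16.
Collecting terms: 2x = 16, so x = 8.
Then 2E = 72 + 3·8 = 96, so E = 48, V = 2E/4 = 24, F = 18 + 8 = 26.

8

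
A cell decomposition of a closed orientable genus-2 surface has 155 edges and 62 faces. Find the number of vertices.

91

For a closed orientable surface of genus 2, χ = 2 − 2·2 = -2.
V = -2 + E − F = -2 + 155 − 62 = 91.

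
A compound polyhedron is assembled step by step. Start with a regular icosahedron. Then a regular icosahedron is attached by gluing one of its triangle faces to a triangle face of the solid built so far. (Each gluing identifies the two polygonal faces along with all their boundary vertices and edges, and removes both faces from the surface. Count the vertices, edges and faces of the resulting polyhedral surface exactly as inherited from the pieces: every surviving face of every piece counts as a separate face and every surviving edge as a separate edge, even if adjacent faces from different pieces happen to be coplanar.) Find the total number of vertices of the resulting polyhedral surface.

21

A regular icosahedron: V=12, E=30, F=20.
Attach a regular icosahedron (V=12, E=30, F=20) along a 3-gon: merge 3 vertices and 3 edges, delete both glued faces → V=21, E=57, F=38.
Check: V − E + F = 21 − 57 + 38 = 2.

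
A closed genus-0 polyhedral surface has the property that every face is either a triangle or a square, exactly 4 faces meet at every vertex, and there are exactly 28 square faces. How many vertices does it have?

Let x be the number of triangles; then F = 28 + x.
Edge–face incidences: 2E = 4·28 + 3·x = 112 + 3x.
Every vertex has degree 4, so 4V = 2E.
Euler: V − E + F = 2 ⇒ (2E)/4 − E + (28 + x) = 2.
Multiply by 8: 2·(2E) − 4·(2E) + 8·(28 + x) = 16, i.e. 224 + 8x − 2·(112 + 3x) = 16.
Collecting terms: 2x = 16, so x = 8.
Then 2E = 112 + 3·8 = 136, so E = 68, V = 2E/4 = 34, F = 28 + 8 = 36.

34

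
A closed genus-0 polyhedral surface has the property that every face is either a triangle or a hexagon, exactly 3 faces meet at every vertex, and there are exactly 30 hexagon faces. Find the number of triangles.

4

Let x be the number of triangles; then F = 30 + x.
Edge–face incidences: 2E = 6·30 + 3·x = 180 + 3x.
Every vertex has degree 3, so 3V = 2E.
Euler: V − E + F = 2 ⇒ (2E)/3 − E + (30 + x) = 2.
Multiply by 6: 2·(2E) − 3·(2E) + 6·(30 + x) = 12, i.e. 180 + 6x − (180 + 3x) = 12.
Collecting terms: 3x = 12, so x = 4.
Then 2E = 180 + 3·4 = 192, so E = 96, V = 2E/3 = 64, F = 30 + 4 = 34.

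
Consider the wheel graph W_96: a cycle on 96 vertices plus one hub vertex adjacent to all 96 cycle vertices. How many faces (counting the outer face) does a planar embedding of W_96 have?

W_96 has V = 96 + 1 = 97 vertices and E = 2·96 = 192 edges.
By Euler's formula F = 2 − V + E = 2 − 97 + 192 = 97.

97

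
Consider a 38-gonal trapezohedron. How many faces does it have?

The n-trapezohedron (dual of the n-antiprism) has V = 2·38 + 2 = 78, E = 4·38 = 152, F = 2·38 = 76.

76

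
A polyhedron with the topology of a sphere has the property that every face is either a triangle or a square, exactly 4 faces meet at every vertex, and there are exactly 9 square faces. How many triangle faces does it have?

Let x be the number of triangles; then F = 9 + x.
Edge–face incidences: 2E = 4·9 + 3·x = 36 + 3x.
Every vertex has degree 4, so 4V = 2E.
Euler: V − E + F = 2 ⇒ (2E)/4 − E + (9 + x) = 2.
Multiply by 8: 2·(2E) − 4·(2E) + 8·(9 + x) = 16, i.e. 72 + 8x − 2·(36 + 3x) = 16.
Collecting terms: 2x = 16, so x = 8.
Then 2E = 36 + 3·8 = 60, so E = 30, V = 2E/4 = 15, F = 9 + 8 = 17.

8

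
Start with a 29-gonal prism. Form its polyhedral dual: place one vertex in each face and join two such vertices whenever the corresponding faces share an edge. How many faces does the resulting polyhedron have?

The base solid has V = 58, E = 87, F = 31.
The dual swaps V and F and preserves E: V′ = F = 31, E′ = E = 87, F′ = V = 58.

58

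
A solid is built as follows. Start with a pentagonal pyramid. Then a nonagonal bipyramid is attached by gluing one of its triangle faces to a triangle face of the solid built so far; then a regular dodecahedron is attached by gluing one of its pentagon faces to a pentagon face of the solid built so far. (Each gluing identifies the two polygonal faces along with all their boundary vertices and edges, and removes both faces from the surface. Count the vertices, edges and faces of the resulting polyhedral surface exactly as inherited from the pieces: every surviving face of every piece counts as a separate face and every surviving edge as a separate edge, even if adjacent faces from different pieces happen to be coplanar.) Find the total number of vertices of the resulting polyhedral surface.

29

A pentagonal pyramid: V=6, E=10, F=6.
Attach a nonagonal bipyramid (V=11, E=27, F=18) along a 3-gon: merge 3 vertices and 3 edges, delete both glued faces → V=14, E=34, F=22.
Attach a regular dodecahedron (V=20, E=30, F=12) along a 5-gon: merge 5 vertices and 5 edges, delete both glued faces → V=29, E=59, F=32.
Check: V − E + F = 29 − 59 + 32 = 2.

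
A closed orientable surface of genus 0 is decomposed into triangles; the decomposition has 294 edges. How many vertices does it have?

χ = 2 − 2·0 = 2, and every face is a triangle so 3F = 2E.
F = 2E/3 = 196. Then V = 2 + E − F = 2 + 294 − 196 = 100.

100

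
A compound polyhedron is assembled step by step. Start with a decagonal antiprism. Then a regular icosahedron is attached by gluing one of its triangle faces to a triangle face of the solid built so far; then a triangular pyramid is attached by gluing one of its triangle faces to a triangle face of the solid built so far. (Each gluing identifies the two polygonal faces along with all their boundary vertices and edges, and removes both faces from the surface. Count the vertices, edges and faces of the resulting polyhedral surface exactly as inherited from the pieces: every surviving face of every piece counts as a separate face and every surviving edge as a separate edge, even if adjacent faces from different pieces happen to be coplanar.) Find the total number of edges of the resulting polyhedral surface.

A decagonal antiprism: V=20, E=40, F=22.
Attach a regular icosahedron (V=12, E=30, F=20) along a 3-gon: merge 3 vertices and 3 edges, delete both glued faces → V=29, E=67, F=40.
Attach a triangular pyramid (V=4, E=6, F=4) along a 3-gon: merge 3 vertices and 3 edges, delete both glued faces → V=30, E=70, F=42.
Check: V − E + F = 30 − 70 + 42 = 2.

70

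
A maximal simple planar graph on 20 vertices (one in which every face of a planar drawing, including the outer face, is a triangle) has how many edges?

54

In a plane triangulation 3F = 2E and V − E + F = 2, so E = 3V − 6 = 3·20 − 6 = 54.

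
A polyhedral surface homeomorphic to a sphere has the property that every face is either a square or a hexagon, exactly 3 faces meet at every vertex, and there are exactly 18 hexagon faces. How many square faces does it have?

Let x be the number of squares; then F = 18 + x.
Edge–face incidences: 2E = 6·18 + 4·x = 108 + 4x.
Every vertex has degree 3, so 3V = 2E.
Euler: V − E + F = 2 ⇒ (2E)/3 − E + (18 + x) = 2.
Multiply by 6: 2·(2E) − 3·(2E) + 6·(18 + x) = 12, i.e. 108 + 6x − (108 + 4x) = 12.
Collecting terms: 2x = 12, so x = 6.
Then 2E = 108 + 4·6 = 132, so E = 66, V = 2E/3 = 44, F = 18 + 6 = 24.

6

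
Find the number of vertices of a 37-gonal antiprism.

An antiprism on an n-gon has two n-gon caps and 2n triangles: V = 2·37 = 74, E = 4·37 = 148, F = 2·37 + 2 = 76.

74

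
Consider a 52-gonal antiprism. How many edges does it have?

208

An antiprism on an n-gon has two n-gon caps and 2n triangles: V = 2·52 = 104, E = 4·52 = 208, F = 2·52 + 2 = 106.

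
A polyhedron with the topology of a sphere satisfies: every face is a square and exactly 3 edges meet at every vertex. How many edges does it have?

Each face has 4 edges and each edge borders two faces, so 2E = 4F.
Each vertex has degree 3, so 3V = 2E and hence V = 4F/3.
Euler: V − E + F = 2 ⇒ (4F/3) − (4F/2) + F = 2.
Multiply by 6: (8 − 12 + 6)F = 12, i.e. 2F = 12.
So F = 6, E = 4·6/2 = 12, V = 4·6/3 = 8.

12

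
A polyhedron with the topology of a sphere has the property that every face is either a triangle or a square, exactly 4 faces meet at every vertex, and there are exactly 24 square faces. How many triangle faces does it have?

8

Let x be the number of triangles; then F = 24 + x.
Edge–face incidences: 2E = 4·24 + 3·x = 96 + 3x.
Every vertex has degree 4, so 4V = 2E.
Euler: V − E + F = 2 ⇒ (2E)/4 − E + (24 + x) = 2.
Multiply by 8: 2·(2E) − 4·(2E) + 8·(24 + x) = 16, i.e. 192 + 8x − 2·(96 + 3x) = 16.
Collecting terms: 2x = 16, so x = 8.
Then 2E = 96 + 3·8 = 120, so E = 60, V = 2E/4 = 30, F = 24 + 8 = 32.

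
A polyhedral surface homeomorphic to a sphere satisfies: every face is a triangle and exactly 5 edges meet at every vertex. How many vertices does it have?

12

Each face has 3 edges and each edge borders two faces, so 2E = 3F.
Each vertex has degree 5, so 5V = 2E and hence V = 3F/5.
Euler: V − E + F = 2 ⇒ (3F/5) − (3F/2) + F = 2.
Multiply by 10: (6 − 15 + 10)F = 20, i.e. 1F = 20.
So F = 20, E = 3·20/2 = 30, V = 3·20/5 = 12.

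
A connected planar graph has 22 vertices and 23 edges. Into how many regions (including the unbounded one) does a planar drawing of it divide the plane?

Euler's formula for a connected plane graph: V − E + F = 2, so F = 2 − 22 + 23 = 3.

3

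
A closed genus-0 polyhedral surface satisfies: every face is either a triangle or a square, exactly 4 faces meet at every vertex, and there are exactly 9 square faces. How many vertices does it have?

Let x be the number of triangles; then F = 9 + x.
Edge–face incidences: 2E = 4·9 + 3·x = 36 + 3x.
Every vertex has degree 4, so 4V = 2E.
Euler: V − E + F = 2 ⇒ (2E)/4 − E + (9 + x) = 2.
Multiply by 8: 2·(2E) − 4·(2E) + 8·(9 + x) = 16, i.e. 72 + 8x − 2·(36 + 3x) = 16.
Collecting terms: 2x = 16, so x = 8.
Then 2E = 36 + 3·8 = 60, so E = 30, V = 2E/4 = 15, F = 9 + 8 = 17.

15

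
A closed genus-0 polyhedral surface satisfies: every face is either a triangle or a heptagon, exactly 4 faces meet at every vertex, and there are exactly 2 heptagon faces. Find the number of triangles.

14

Let x be the number of triangles; then F = 2 + x.
Edge–face incidences: 2E = 7·2 + 3·x = 14 + 3x.
Every vertex has degree 4, so 4V = 2E.
Euler: V − E + F = 2 ⇒ (2E)/4 − E + (2 + x) = 2.
Multiply by 8: 2·(2E) − 4·(2E) + 8·(2 + x) = 16, i.e. 16 + 8x − 2·(14 + 3x) = 16.
Collecting terms: 2x − 12 = 16, so 2x = 28, so x = 14.
Then 2E = 14 + 3·14 = 56, so E = 28, V = 2E/4 = 14, F = 2 + 14 = 16.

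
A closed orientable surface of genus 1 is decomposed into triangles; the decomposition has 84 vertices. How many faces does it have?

168

χ = 2 − 2·1 = 0, and every face is a triangle so 3F = 2E.
V − E + F = 0 with E = 3F/2 gives 84 − (3/2 − 1)·F = 0, so F = 168 and E = 252.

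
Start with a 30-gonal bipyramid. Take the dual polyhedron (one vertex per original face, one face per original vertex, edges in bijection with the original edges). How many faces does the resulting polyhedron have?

The base solid has V = 32, E = 90, F = 60.
The dual swaps V and F and preserves E: V′ = F = 60, E′ = E = 90, F′ = V = 32.

32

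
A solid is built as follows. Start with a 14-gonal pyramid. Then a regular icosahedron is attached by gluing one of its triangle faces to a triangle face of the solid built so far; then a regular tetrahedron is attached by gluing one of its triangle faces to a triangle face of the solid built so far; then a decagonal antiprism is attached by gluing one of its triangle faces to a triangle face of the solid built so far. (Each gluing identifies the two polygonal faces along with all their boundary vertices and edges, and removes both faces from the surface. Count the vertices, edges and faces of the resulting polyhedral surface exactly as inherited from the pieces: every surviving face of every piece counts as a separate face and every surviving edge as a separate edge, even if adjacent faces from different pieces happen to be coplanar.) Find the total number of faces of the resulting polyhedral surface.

A 14-gonal pyramid: V=15, E=28, F=15.
Attach a regular icosahedron (V=12, E=30, F=20) along a 3-gon: merge 3 vertices and 3 edges, delete both glued faces → V=24, E=55, F=33.
Attach a regular tetrahedron (V=4, E=6, F=4) along a 3-gon: merge 3 vertices and 3 edges, delete both glued faces → V=25, E=58, F=35.
Attach a decagonal antiprism (V=20, E=40, F=22) along a 3-gon: merge 3 vertices and 3 edges, delete both glued faces → V=42, E=95, F=55.
Check: V − E + F = 42 − 95 + 55 = 2.

55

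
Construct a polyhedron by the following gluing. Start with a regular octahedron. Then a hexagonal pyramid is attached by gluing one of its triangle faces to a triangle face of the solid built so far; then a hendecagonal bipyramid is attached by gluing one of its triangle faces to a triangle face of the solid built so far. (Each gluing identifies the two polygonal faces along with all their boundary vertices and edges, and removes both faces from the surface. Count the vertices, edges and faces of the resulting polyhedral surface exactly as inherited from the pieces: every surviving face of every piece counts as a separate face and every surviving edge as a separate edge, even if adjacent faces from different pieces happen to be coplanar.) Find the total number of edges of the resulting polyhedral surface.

A regular octahedron: V=6, E=12, F=8.
Attach a hexagonal pyramid (V=7, E=12, F=7) along a 3-gon: merge 3 vertices and 3 edges, delete both glued faces → V=10, E=21, F=13.
Attach a hendecagonal bipyramid (V=13, E=33, F=22) along a 3-gon: merge 3 vertices and 3 edges, delete both glued faces → V=20, E=51, F=33.
Check: V − E + F = 20 − 51 + 33 = 2.

51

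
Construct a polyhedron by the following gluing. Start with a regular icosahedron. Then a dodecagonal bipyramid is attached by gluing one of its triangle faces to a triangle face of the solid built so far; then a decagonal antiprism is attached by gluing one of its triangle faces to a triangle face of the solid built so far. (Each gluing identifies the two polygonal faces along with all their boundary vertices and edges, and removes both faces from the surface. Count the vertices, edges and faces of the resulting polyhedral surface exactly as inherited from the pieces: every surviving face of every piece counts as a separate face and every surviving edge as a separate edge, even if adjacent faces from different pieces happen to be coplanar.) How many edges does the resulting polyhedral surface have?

100

A regular icosahedron: V=12, E=30, F=20.
Attach a dodecagonal bipyramid (V=14, E=36, F=24) along a 3-gon: merge 3 vertices and 3 edges, delete both glued faces → V=23, E=63, F=42.
Attach a decagonal antiprism (V=20, E=40, F=22) along a 3-gon: merge 3 vertices and 3 edges, delete both glued faces → V=40, E=100, F=62.
Check: V − E + F = 40 − 100 + 62 = 2.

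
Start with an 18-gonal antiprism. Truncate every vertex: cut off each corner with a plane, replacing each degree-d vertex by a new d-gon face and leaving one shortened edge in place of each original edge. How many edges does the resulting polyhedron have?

216

The base solid has V = 36, E = 72, F = 38.
Truncation replaces each original edge-end by a new vertex, so V′ = 2E = 144.
Each original edge survives, and each old vertex of degree d contributes d new edges; summing degrees gives Σd = 2E, so E′ = E + 2E = 3E = 216.
Each original face survives and each original vertex becomes one new face: F′ = F + V = 74.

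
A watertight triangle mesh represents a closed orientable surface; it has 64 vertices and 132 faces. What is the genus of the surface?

Every face is a triangle, so 2E = 3·132 = 396, giving E = 198.
χ = V − E + F = 64 − 198 + 132 = -2.
For a closed orientable surface χ = 2 − 2g, so g = (2 − (-2))/2 = 2.

2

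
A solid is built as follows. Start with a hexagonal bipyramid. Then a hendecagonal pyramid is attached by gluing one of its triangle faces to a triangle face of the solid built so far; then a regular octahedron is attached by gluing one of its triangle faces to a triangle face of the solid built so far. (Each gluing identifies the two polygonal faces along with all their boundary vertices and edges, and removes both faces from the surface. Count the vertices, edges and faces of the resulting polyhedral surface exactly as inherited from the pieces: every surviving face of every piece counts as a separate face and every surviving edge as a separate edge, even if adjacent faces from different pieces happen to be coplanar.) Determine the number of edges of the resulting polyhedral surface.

A hexagonal bipyramid: V=8, E=18, F=12.
Attach a hendecagonal pyramid (V=12, E=22, F=12) along a 3-gon: merge 3 vertices and 3 edges, delete both glued faces → V=17, E=37, F=22.
Attach a regular octahedron (V=6, E=12, F=8) along a 3-gon: merge 3 vertices and 3 edges, delete both glued faces → V=20, E=46, F=28.
Check: V − E + F = 20 − 46 + 28 = 2.

46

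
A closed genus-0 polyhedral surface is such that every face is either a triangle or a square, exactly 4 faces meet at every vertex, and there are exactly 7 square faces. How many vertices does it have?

Let x be the number of triangles; then F = 7 + x.
Edge–face incidences: 2E = 4·7 + 3·x = 28 + 3x.
Every vertex has degree 4, so 4V = 2E.
Euler: V − E + F = 2 ⇒ (2E)/4 − E + (7 + x) = 2.
Multiply by 8: 2·(2E) − 4·(2E) + 8·(7 + x) = 16, i.e. 56 + 8x − 2·(28 + 3x) = 16.
Collecting terms: 2x = 16, so x = 8.
Then 2E = 28 + 3·8 = 52, so E = 26, V = 2E/4 = 13, F = 7 + 8 = 15.

13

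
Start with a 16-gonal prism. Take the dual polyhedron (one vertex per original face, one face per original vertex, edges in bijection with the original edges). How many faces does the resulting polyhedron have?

32

The base solid has V = 32, E = 48, F = 18.
The dual swaps V and F and preserves E: V′ = F = 18, E′ = E = 48, F′ = V = 32.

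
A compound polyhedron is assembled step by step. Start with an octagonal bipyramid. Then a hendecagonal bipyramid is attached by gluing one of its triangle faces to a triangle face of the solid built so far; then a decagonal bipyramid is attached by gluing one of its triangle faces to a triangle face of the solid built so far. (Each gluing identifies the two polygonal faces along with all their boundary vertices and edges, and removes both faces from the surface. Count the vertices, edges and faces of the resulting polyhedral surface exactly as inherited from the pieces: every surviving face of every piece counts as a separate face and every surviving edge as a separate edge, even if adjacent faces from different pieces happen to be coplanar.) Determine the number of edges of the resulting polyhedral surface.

81

An octagonal bipyramid: V=10, E=24, F=16.
Attach a hendecagonal bipyramid (V=13, E=33, F=22) along a 3-gon: merge 3 vertices and 3 edges, delete both glued faces → V=20, E=54, F=36.
Attach a decagonal bipyramid (V=12, E=30, F=20) along a 3-gon: merge 3 vertices and 3 edges, delete both glued faces → V=29, E=81, F=54.
Check: V − E + F = 29 − 81 + 54 = 2.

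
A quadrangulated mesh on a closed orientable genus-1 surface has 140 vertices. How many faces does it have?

140

χ = 2 − 2·1 = 0, and every face is a square so 4F = 2E.
V − E + F = 0 with E = 4F/2 gives 140 − (4/2 − 1)·F = 0, so F = 140 and E = 280.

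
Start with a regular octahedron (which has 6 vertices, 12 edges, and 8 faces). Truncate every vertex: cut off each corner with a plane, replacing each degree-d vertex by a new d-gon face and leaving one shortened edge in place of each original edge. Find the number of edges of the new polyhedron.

36

Truncation replaces each original edge-end by a new vertex, so V′ = 2E = 24.
Each original edge survives, and each old vertex of degree d contributes d new edges; summing degrees gives Σd = 2E, so E′ = E + 2E = 3E = 36.
Each original face survives and each original vertex becomes one new face: F′ = F + V = 14.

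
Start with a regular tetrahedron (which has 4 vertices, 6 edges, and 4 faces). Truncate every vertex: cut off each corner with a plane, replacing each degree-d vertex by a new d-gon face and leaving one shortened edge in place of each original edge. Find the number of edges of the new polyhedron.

Truncation replaces each original edge-end by a new vertex, so V′ = 2E = 12.
Each original edge survives, and each old vertex of degree d contributes d new edges; summing degrees gives Σd = 2E, so E′ = E + 2E = 3E = 18.
Each original face survives and each original vertex becomes one new face: F′ = F + V = 8.

18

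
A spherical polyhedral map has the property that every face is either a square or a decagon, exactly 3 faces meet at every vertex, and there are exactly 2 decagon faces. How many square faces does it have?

10

Let x be the number of squares; then F = 2 + x.
Edge–face incidences: 2E = 10·2 + 4·x = 20 + 4x.
Every vertex has degree 3, so 3V = 2E.
Euler: V − E + F = 2 ⇒ (2E)/3 − E + (2 + x) = 2.
Multiply by 6: 2·(2E) − 3·(2E) + 6·(2 + x) = 12, i.e. 12 + 6x − (20 + 4x) = 12.
Collecting terms: 2x − 8 = 12, so 2x = 20, so x = 10.
Then 2E = 20 + 4·10 = 60, so E = 30, V = 2E/3 = 20, F = 2 + 10 = 12.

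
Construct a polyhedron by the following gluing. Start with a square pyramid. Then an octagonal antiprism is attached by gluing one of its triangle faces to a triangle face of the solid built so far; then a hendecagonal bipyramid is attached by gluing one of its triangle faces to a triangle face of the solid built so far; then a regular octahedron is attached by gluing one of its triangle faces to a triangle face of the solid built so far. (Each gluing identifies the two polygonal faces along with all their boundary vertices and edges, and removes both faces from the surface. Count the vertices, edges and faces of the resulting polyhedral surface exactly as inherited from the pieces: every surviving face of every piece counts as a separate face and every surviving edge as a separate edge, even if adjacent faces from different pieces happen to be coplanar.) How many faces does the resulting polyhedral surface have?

47

A square pyramid: V=5, E=8, F=5.
Attach an octagonal antiprism (V=16, E=32, F=18) along a 3-gon: merge 3 vertices and 3 edges, delete both glued faces → V=18, E=37, F=21.
Attach a hendecagonal bipyramid (V=13, E=33, F=22) along a 3-gon: merge 3 vertices and 3 edges, delete both glued faces → V=28, E=67, F=41.
Attach a regular octahedron (V=6, E=12, F=8) along a 3-gon: merge 3 vertices and 3 edges, delete both glued faces → V=31, E=76, F=47.
Check: V − E + F = 31 − 76 + 47 = 2.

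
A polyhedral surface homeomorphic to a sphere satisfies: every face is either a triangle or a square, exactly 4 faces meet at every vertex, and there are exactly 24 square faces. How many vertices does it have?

Let x be the number of triangles; then F = 24 + x.
Edge–face incidences: 2E = 4·24 + 3·x = 96 + 3x.
Every vertex has degree 4, so 4V = 2E.
Euler: V − E + F = 2 ⇒ (2E)/4 − E + (24 + x) = 2.
Multiply by 8: 2·(2E) − 4·(2E) + 8·(24 + x) = 16, i.e. 192 + 8x − 2·(96 + 3x) = 16.
Collecting terms: 2x = 16, so x = 8.
Then 2E = 96 + 3·8 = 120, so E = 60, V = 2E/4 = 30, F = 24 + 8 = 32.

30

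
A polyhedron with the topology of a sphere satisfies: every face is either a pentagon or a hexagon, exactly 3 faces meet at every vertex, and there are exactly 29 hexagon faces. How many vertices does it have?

78

Let x be the number of pentagons; then F = 29 + x.
Edge–face incidences: 2E = 6·29 + 5·x = 174 + 5x.
Every vertex has degree 3, so 3V = 2E.
Euler: V − E + F = 2 ⇒ (2E)/3 − E + (29 + x) = 2.
Multiply by 6: 2·(2E) − 3·(2E) + 6·(29 + x) = 12, i.e. 174 + 6x − (174 + 5x) = 12.
Collecting terms: x = 12.
Then 2E = 174 + 5·12 = 234, so E = 117, V = 2E/3 = 78, F = 29 + 12 = 41.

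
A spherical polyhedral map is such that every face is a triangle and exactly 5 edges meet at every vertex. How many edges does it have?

30

Each face has 3 edges and each edge borders two faces, so 2E = 3F.
Each vertex has degree 5, so 5V = 2E and hence V = 3F/5.
Euler: V − E + F = 2 ⇒ (3F/5) − (3F/2) + F = 2.
Multiply by 10: (6 − 15 + 10)F = 20, i.e. 1F = 20.
So F = 20, E = 3·20/2 = 30, V = 3·20/5 = 12.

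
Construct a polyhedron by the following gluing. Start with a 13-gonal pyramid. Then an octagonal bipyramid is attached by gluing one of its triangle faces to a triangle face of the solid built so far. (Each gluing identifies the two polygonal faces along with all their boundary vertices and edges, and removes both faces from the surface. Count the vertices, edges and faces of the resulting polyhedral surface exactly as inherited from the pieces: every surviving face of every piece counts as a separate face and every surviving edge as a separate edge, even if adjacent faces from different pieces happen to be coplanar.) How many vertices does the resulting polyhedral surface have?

21

A 13-gonal pyramid: V=14, E=26, F=14.
Attach an octagonal bipyramid (V=10, E=24, F=16) along a 3-gon: merge 3 vertices and 3 edges, delete both glued faces → V=21, E=47, F=28.
Check: V − E + F = 21 − 47 + 28 = 2.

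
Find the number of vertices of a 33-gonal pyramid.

A pyramid on an n-gon base has one n-gon and n triangles: V = 33 + 1 = 34, E = 2·33 = 66, F = 33 + 1 = 34.

34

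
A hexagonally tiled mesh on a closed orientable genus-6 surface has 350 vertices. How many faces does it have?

χ = 2 − 2·6 = -10, and every face is a hexagon so 6F = 2E.
V − E + F = -10 with E = 6F/2 gives 350 − (6/2 − 1)·F = -10, so F = 180 and E = 540.

180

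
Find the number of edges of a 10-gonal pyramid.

20

A pyramid on an n-gon base has one n-gon and n triangles: V = 10 + 1 = 11, E = 2·10 = 20, F = 10 + 1 = 11.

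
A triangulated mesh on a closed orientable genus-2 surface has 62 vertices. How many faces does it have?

χ = 2 − 2·2 = -2, and every face is a triangle so 3F = 2E.
V − E + F = -2 with E = 3F/2 gives 62 − (3/2 − 1)·F = -2, so F = 128 and E = 192.

128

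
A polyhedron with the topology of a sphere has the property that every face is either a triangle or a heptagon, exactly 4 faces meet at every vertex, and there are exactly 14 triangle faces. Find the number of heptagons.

2

Let x be the number of heptagons; then F = 14 + x.
Edge–face incidences: 2E = 3·14 + 7·x = 42 + 7x.
Every vertex has degree 4, so 4V = 2E.
Euler: V − E + F = 2 ⇒ (2E)/4 − E + (14 + x) = 2.
Multiply by 8: 2·(2E) − 4·(2E) + 8·(14 + x) = 16, i.e. 112 + 8x − 2·(42 + 7x) = 16.
Collecting terms: −6x + 28 = 16, so −6x = −12, so x = 2.
Then 2E = 42 + 7·2 = 56, so E = 28, V = 2E/4 = 14, F = 14 + 2 = 16.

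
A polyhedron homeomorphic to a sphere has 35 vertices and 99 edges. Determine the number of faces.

66

Here V − E + F = 2.
F = 2 − V + E = 2 − 35 + 99 = 66.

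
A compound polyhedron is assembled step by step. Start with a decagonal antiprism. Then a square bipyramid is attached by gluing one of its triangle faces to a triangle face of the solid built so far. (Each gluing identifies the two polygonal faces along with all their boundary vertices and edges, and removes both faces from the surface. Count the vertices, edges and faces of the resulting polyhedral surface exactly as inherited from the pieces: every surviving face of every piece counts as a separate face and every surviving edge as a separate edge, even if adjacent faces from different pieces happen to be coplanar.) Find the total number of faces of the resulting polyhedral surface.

A decagonal antiprism: V=20, E=40, F=22.
Attach a square bipyramid (V=6, E=12, F=8) along a 3-gon: merge 3 vertices and 3 edges, delete both glued faces → V=23, E=49, F=28.
Check: V − E + F = 23 − 49 + 28 = 2.

28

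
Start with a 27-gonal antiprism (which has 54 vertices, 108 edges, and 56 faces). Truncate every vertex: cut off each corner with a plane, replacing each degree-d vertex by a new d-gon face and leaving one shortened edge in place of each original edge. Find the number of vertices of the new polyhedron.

Truncation replaces each original edge-end by a new vertex, so V′ = 2E = 216.
Each original edge survives, and each old vertex of degree d contributes d new edges; summing degrees gives Σd = 2E, so E′ = E + 2E = 3E = 324.
Each original face survives and each original vertex becomes one new face: F′ = F + V = 110.

216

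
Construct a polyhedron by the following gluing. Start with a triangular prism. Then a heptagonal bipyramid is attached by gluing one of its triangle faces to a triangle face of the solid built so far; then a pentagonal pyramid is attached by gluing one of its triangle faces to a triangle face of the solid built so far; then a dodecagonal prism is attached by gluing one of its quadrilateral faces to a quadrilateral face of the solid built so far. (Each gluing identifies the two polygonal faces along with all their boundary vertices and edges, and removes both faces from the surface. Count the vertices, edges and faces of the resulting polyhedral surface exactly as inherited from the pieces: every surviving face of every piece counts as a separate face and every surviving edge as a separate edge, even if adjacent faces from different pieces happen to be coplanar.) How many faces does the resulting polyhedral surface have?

A triangular prism: V=6, E=9, F=5.
Attach a heptagonal bipyramid (V=9, E=21, F=14) along a 3-gon: merge 3 vertices and 3 edges, delete both glued faces → V=12, E=27, F=17.
Attach a pentagonal pyramid (V=6, E=10, F=6) along a 3-gon: merge 3 vertices and 3 edges, delete both glued faces → V=15, E=34, F=21.
Attach a dodecagonal prism (V=24, E=36, F=14) along a 4-gon: merge 4 vertices and 4 edges, delete both glued faces → V=35, E=66, F=33.
Check: V − E + F = 35 − 66 + 33 = 2.

33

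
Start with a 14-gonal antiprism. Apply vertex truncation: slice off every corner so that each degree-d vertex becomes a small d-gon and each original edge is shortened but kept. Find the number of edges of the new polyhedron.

168

The base solid has V = 28, E = 56, F = 30.
Truncation replaces each original edge-end by a new vertex, so V′ = 2E = 112.
Each original edge survives, and each old vertex of degree d contributes d new edges; summing degrees gives Σd = 2E, so E′ = E + 2E = 3E = 168.
Each original face survives and each original vertex becomes one new face: F′ = F + V = 58.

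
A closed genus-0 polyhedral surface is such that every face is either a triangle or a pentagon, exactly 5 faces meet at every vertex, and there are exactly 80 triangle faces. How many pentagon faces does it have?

12

Let x be the number of pentagons; then F = 80 + x.
Edge–face incidences: 2E = 3·80 + 5·x = 240 + 5x.
Every vertex has degree 5, so 5V = 2E.
Euler: V − E + F = 2 ⇒ (2E)/5 − E + (80 + x) = 2.
Multiply by 10: 2·(2E) − 5·(2E) + 10·(80 + x) = 20, i.e. 800 + 10x − 3·(240 + 5x) = 20.
Collecting terms: −5x + 80 = 20, so −5x = −60, so x = 12.
Then 2E = 240 + 5·12 = 300, so E = 150, V = 2E/5 = 60, F = 80 + 12 = 92.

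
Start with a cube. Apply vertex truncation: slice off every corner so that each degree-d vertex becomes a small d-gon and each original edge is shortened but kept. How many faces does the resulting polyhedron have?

The base solid has V = 8, E = 12, F = 6.
Truncation replaces each original edge-end by a new vertex, so V′ = 2E = 24.
Each original edge survives, and each old vertex of degree d contributes d new edges; summing degrees gives Σd = 2E, so E′ = E + 2E = 3E = 36.
Each original face survives and each original vertex becomes one new face: F′ = F + V = 14.

14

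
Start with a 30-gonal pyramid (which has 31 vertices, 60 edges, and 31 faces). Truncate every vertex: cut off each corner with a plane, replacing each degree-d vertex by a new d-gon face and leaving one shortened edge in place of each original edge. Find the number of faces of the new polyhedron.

Truncation replaces each original edge-end by a new vertex, so V′ = 2E = 120.
Each original edge survives, and each old vertex of degree d contributes d new edges; summing degrees gives Σd = 2E, so E′ = E + 2E = 3E = 180.
Each original face survives and each original vertex becomes one new face: F′ = F + V = 62.

62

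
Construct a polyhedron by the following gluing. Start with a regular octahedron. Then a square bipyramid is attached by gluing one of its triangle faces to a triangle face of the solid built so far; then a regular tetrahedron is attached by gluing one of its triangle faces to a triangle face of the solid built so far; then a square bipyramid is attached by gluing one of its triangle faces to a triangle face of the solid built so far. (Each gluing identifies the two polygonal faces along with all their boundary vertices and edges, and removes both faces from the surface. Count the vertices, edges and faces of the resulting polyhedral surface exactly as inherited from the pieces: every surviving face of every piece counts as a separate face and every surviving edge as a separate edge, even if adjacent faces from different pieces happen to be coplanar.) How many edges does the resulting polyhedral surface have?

A regular octahedron: V=6, E=12, F=8.
Attach a square bipyramid (V=6, E=12, F=8) along a 3-gon: merge 3 vertices and 3 edges, delete both glued faces → V=9, E=21, F=14.
Attach a regular tetrahedron (V=4, E=6, F=4) along a 3-gon: merge 3 vertices and 3 edges, delete both glued faces → V=10, E=24, F=16.
Attach a square bipyramid (V=6, E=12, F=8) along a 3-gon: merge 3 vertices and 3 edges, delete both glued faces → V=13, E=33, F=22.
Check: V − E + F = 13 − 33 + 22 = 2.

33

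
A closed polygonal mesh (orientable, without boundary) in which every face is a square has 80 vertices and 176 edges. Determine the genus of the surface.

5

Every face is a square and each edge borders two faces, so 4F = 2·176, giving F = 88.
χ = V − E + F = 80 − 176 + 88 = -8.
For a closed orientable surface χ = 2 − 2g, so g = (2 − (-8))/2 = 5.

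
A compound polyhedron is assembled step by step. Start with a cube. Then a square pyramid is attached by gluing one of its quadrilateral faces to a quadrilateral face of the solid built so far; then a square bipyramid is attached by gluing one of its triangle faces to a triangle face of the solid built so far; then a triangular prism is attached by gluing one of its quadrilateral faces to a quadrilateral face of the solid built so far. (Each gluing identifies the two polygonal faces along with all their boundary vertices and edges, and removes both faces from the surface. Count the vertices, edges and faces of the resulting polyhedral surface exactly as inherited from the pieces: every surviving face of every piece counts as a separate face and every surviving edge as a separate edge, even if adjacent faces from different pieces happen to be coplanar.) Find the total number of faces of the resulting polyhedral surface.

18

A cube: V=8, E=12, F=6.
Attach a square pyramid (V=5, E=8, F=5) along a 4-gon: merge 4 vertices and 4 edges, delete both glued faces → V=9, E=16, F=9.
Attach a square bipyramid (V=6, E=12, F=8) along a 3-gon: merge 3 vertices and 3 edges, delete both glued faces → V=12, E=25, F=15.
Attach a triangular prism (V=6, E=9, F=5) along a 4-gon: merge 4 vertices and 4 edges, delete both glued faces → V=14, E=30, F=18.
Check: V − E + F = 14 − 30 + 18 = 2.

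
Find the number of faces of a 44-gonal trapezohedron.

88

The n-trapezohedron (dual of the n-antiprism) has V = 2·44 + 2 = 90, E = 4·44 = 176, F = 2·44 = 88.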